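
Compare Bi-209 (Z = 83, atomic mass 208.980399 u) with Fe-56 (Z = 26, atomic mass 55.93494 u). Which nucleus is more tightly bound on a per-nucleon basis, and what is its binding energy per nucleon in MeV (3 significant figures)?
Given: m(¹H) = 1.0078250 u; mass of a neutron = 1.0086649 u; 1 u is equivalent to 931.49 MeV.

Fe-56; 8.79 MeV/nucleon

Bi-209: Σm = 83(1.0078250) + 126(1.0086649) = 210.7412524 u; Δm = 1.7608534 u; E_B = 1640.2 MeV; E_B/A = 7.848 MeV
Fe-56: Σm = 26(1.0078250) + 30(1.0086649) = 56.4633970 u; Δm = 0.5284570 u; E_B = 492.25 MeV; E_B/A = 8.790 MeV
Fe-56 has the higher binding energy per nucleon, so it is the more tightly bound nucleus.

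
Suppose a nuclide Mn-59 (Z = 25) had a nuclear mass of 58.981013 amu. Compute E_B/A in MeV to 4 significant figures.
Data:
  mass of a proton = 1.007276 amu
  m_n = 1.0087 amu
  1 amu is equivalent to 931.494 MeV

Total constituent mass: 25 × 1.007276 + 34 × 1.0087 = 59.477700 amu
Mass defect Δm = 59.477700 − 58.981013 = 0.496687 amu
E_B = 0.496687 × 931.494 = 462.661 MeV
Dividing by A = 59 gives 7.842 MeV per nucleon.

7.842 MeV/nucleon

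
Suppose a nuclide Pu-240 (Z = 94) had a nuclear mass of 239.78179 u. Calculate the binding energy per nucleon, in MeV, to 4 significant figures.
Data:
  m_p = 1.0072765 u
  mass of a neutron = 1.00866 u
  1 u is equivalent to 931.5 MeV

Σm = 94·m_p + 146·m_n = 94.6839910 + 147.26436 = 241.9483510 u
Mass defect Δm = 241.9483510 − 239.78179 = 2.1665610 u
E_B = 2.1665610 × 931.5 = 2018.15 MeV
Per nucleon: 2018.15 / 240 = 8.409 MeV

8.409 MeV/nucleon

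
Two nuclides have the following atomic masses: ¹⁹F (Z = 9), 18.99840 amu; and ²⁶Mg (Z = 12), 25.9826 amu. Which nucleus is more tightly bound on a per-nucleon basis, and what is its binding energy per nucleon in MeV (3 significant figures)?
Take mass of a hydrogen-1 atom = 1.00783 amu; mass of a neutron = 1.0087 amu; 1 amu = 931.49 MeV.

¹⁹F: Σm = 9(1.00783) + 10(1.0087) = 19.15747 amu; Δm = 0.15907 amu; E_B = 148.172 MeV; E_B/A = 7.799 MeV
²⁶Mg: Σm = 12(1.00783) + 14(1.0087) = 26.21576 amu; Δm = 0.23316 amu; E_B = 217.19 MeV; E_B/A = 8.353 MeV
²⁶Mg has the higher binding energy per nucleon, so it is the more tightly bound nucleus.

²⁶Mg; 8.35 MeV/nucleon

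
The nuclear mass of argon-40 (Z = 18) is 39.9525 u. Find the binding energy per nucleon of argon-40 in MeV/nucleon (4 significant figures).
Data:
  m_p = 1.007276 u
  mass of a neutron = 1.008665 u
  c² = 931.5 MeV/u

Total constituent mass: 18 × 1.007276 + 22 × 1.008665 = 40.321598 u
Mass defect Δm = 40.321598 − 39.9525 = 0.369098 u
E_B = 0.369098 × 931.5 = 343.815 MeV
BE/A = 343.815 MeV / 40 = 8.595 MeV/nucleon

8.595 MeV/nucleon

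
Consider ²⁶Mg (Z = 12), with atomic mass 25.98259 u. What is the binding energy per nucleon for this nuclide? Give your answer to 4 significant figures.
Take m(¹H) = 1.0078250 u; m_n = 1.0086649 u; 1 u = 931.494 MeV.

The nucleus contains 12 protons and 26 − 12 = 14 neutrons.
Mass of separated nucleons = 12(1.0078250) + 14(1.0086649) = 12.0939000 + 14.1213086 = 26.2152086 u
Δm = 26.2152086 − 25.98259 = 0.2326186 u
E_B = 0.2326186 × 931.494 = 216.683 MeV
Per nucleon: 216.683 / 26 = 8.334 MeV

8.334 MeV/nucleon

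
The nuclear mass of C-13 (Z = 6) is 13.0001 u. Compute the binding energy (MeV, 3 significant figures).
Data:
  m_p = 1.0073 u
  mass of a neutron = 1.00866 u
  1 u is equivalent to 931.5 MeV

97.2 MeV

The nucleus contains 6 protons and 13 − 6 = 7 neutrons.
Mass of separated nucleons = 6(1.0073) + 7(1.00866) = 6.0438 + 7.06062 = 13.10442 u
Mass defect Δm = 13.10442 − 13.0001 = 0.10432 u
Converting to energy: 0.10432 u × 931.5 MeV/u = 97.1741 MeV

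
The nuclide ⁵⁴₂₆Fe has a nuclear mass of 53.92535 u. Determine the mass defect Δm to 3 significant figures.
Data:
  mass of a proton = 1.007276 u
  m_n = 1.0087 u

0.507 u

The nucleus contains 26 protons and 54 − 26 = 28 neutrons.
Mass of separated nucleons = 26(1.007276) + 28(1.0087) = 26.189176 + 28.2436 = 54.432776 u
Mass defect Δm = 54.432776 − 53.92535 = 0.507426 u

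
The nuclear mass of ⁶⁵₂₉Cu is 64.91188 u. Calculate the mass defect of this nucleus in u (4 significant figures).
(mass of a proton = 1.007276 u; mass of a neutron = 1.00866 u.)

With 29 protons and 36 neutrons (A = 65):
Mass of separated nucleons = 29(1.007276) + 36(1.00866) = 29.211004 + 36.31176 = 65.522764 u
The mass defect is 65.522764 − 64.91188 = 0.610884 u.

0.6109 u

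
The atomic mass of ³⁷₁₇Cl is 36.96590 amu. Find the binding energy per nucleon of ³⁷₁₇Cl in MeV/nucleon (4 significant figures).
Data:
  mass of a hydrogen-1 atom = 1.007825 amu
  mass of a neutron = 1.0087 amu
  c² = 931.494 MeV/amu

Mass of separated nucleons = 17(1.007825) + 20(1.0087) = 17.133025 + 20.1740 = 37.307025 amu
Mass defect Δm = 37.307025 − 36.96590 = 0.341125 amu
Binding energy = Δm·c² = 0.341125 × 931.494 MeV/amu = 317.756 MeV
Dividing by A = 37 gives 8.588 MeV per nucleon.

8.588 MeV/nucleon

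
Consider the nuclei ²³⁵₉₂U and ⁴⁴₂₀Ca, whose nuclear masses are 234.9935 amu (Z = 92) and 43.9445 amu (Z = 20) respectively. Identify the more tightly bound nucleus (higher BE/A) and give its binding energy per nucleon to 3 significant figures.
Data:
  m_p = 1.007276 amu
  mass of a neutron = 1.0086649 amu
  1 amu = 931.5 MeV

⁴⁴₂₀Ca; 8.66 MeV/nucleon

²³⁵₉₂U: Σm = 92(1.007276) + 143(1.0086649) = 236.9084727 amu; Δm = 1.9149727 amu; E_B = 1783.8 MeV; E_B/A = 7.591 MeV
⁴⁴₂₀Ca: Σm = 20(1.007276) + 24(1.0086649) = 44.3534776 amu; Δm = 0.4089776 amu; E_B = 380.96 MeV; E_B/A = 8.658 MeV
⁴⁴₂₀Ca has the higher binding energy per nucleon, so it is the more tightly bound nucleus.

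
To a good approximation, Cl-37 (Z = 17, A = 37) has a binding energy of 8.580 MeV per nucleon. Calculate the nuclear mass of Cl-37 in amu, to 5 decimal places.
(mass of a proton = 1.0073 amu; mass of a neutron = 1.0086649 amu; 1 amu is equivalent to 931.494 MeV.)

36.95659 amu

Total binding energy = 37 × 8.580 = 317.460 MeV
Mass defect = 317.460 MeV / (931.494 MeV/amu) = 0.3408073 amu
Constituent mass = 17(1.0073) + 20(1.0086649) = 37.2973980 amu
Nuclear mass = 37.2973980 − 0.3408073 = 36.9565907 amu ≈ 36.95659 amu (to 5 decimal places)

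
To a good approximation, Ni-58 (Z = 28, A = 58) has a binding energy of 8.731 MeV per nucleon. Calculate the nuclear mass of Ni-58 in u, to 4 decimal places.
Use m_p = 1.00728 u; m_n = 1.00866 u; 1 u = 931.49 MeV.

Total binding energy = 58 × 8.731 = 506.398 MeV
Mass defect = 506.398 MeV / (931.49 MeV/u) = 0.543643 u
Constituent mass = 28(1.00728) + 30(1.00866) = 58.46364 u
Nuclear mass = 58.46364 − 0.543643 = 57.919997 u ≈ 57.9200 u (to 4 decimal places)

57.9200 u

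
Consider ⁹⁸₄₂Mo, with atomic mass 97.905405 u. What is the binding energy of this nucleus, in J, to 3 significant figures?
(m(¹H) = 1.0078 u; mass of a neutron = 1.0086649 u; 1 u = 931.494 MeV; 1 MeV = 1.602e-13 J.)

Mass of separated nucleons = 42(1.0078) + 56(1.0086649) = 42.3276 + 56.4852344 = 98.8128344 u
The mass defect is 98.8128344 − 97.905405 = 0.9074294 u.
E_B = 0.9074294 × 931.494 = 845.265 MeV
In joules: 845.265 MeV × 1.602e-13 J/MeV = 1.3541e-10 J

1.35e-10 J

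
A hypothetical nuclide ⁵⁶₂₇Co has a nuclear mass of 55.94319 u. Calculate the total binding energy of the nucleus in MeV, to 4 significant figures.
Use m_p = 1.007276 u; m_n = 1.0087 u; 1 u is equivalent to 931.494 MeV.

470.9 MeV

The nucleus contains 27 protons and 56 − 27 = 29 neutrons.
Σm = 27·m_p + 29·m_n = 27.196452 + 29.2523 = 56.448752 u
Δm = 56.448752 − 55.94319 = 0.505562 u
Binding energy = Δm·c² = 0.505562 × 931.494 MeV/u = 470.928 MeV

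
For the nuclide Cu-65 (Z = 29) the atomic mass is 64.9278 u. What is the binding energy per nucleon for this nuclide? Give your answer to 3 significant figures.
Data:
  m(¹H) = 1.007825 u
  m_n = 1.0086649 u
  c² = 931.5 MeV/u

8.76 MeV/nucleon

With 29 protons and 36 neutrons (A = 65):
Σm = 29·m(¹H) + 36·m_n = 29.226925 + 36.3119364 = 65.5388614 u
The mass defect is 65.5388614 − 64.9278 = 0.6110614 u.
E_B = 0.6110614 × 931.5 = 569.204 MeV
BE/A = 569.204 MeV / 65 = 8.757 MeV/nucleon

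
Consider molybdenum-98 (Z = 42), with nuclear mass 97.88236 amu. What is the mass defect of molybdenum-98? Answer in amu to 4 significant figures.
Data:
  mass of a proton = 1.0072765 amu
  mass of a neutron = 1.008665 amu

0.9085 amu

With 42 protons and 56 neutrons (A = 98):
Σm = 42·m_p + 56·m_n = 42.3056130 + 56.485240 = 98.7908530 amu
Mass defect Δm = 98.7908530 − 97.88236 = 0.9084930 amu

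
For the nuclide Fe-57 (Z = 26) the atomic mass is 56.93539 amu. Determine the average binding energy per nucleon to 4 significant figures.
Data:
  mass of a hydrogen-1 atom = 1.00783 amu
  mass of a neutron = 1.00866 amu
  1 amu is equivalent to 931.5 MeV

The nucleus contains 26 protons and 57 − 26 = 31 neutrons.
Total constituent mass: 26 × 1.00783 + 31 × 1.00866 = 57.47204 amu
Δm = 57.47204 − 56.93539 = 0.53665 amu
Binding energy = Δm·c² = 0.53665 × 931.5 MeV/amu = 499.889 MeV
Dividing by A = 57 gives 8.770 MeV per nucleon.

8.770 MeV/nucleon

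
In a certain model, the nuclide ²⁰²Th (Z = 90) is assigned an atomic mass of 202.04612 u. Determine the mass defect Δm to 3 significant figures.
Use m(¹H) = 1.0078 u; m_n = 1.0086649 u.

With 90 protons and 112 neutrons (A = 202):
Total constituent mass: 90 × 1.0078 + 112 × 1.0086649 = 203.6724688 u
Mass defect Δm = 203.6724688 − 202.04612 = 1.6263488 u

1.63 u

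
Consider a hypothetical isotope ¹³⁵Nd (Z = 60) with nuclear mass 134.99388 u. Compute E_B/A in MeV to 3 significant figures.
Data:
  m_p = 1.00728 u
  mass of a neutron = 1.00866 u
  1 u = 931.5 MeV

7.54 MeV/nucleon

Z = 60, so N = A − Z = 135 − 60 = 75.
Mass of separated nucleons = 60(1.00728) + 75(1.00866) = 60.43680 + 75.64950 = 136.08630 u
The mass defect is 136.08630 − 134.99388 = 1.09242 u.
Converting to energy: 1.09242 u × 931.5 MeV/u = 1017.59 MeV
BE/A = 1017.59 MeV / 135 = 7.538 MeV/nucleon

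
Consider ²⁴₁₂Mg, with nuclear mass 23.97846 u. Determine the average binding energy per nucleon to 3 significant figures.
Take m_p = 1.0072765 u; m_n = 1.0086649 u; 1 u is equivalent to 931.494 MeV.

8.26 MeV/nucleon

Σm = 12·m_p + 12·m_n = 12.0873180 + 12.1039788 = 24.1912968 u
Mass defect Δm = 24.1912968 − 23.97846 = 0.2128368 u
Converting to energy: 0.2128368 u × 931.494 MeV/u = 198.256 MeV
Per nucleon: 198.256 / 24 = 8.261 MeV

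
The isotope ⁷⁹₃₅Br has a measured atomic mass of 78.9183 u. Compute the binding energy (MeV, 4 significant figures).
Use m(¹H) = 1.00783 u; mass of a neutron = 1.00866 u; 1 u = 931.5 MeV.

686.3 MeV

Σm = 35·m(¹H) + 44·m_n = 35.27405 + 44.38104 = 79.65509 u
The mass defect is 79.65509 − 78.9183 = 0.73679 u.
Converting to energy: 0.73679 u × 931.5 MeV/u = 686.320 MeV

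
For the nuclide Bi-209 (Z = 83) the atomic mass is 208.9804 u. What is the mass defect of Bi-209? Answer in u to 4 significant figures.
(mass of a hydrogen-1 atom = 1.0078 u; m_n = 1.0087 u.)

1.763 u

The nucleus contains 83 protons and 209 − 83 = 126 neutrons.
Mass of separated nucleons = 83(1.0078) + 126(1.0087) = 83.6474 + 127.0962 = 210.7436 u
The mass defect is 210.7436 − 208.9804 = 1.7632 u.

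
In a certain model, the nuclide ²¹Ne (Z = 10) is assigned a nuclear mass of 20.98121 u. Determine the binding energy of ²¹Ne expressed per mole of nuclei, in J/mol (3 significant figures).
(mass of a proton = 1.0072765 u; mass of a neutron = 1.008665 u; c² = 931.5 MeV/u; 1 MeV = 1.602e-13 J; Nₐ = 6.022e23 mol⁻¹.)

Z = 10, so N = A − Z = 21 − 10 = 11.
Total constituent mass: 10 × 1.0072765 + 11 × 1.008665 = 21.1680800 u
The mass defect is 21.1680800 − 20.98121 = 0.1868700 u.
Binding energy = Δm·c² = 0.1868700 × 931.5 MeV/u = 174.069 MeV
Per nucleus in joules: 174.069 MeV × 1.602e-13 J/MeV = 2.7886e-11 J
Per mole: 2.7886e-11 J × 6.022e23 mol⁻¹ = 1.6793e+13 J/mol

1.68e+13 J/mol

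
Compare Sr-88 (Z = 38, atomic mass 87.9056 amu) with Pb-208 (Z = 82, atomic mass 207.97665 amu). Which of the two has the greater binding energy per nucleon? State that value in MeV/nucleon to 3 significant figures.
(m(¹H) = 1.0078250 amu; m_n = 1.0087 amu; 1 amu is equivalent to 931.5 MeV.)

Sr-88; 8.75 MeV/nucleon

Sr-88: Σm = 38(1.0078250) + 50(1.0087) = 88.7323500 amu; Δm = 0.8267500 amu; E_B = 770.12 MeV; E_B/A = 8.751 MeV
Pb-208: Σm = 82(1.0078250) + 126(1.0087) = 209.7378500 amu; Δm = 1.7612000 amu; E_B = 1640.56 MeV; E_B/A = 7.887 MeV
Sr-88 has the higher binding energy per nucleon, so it is the more tightly bound nucleus.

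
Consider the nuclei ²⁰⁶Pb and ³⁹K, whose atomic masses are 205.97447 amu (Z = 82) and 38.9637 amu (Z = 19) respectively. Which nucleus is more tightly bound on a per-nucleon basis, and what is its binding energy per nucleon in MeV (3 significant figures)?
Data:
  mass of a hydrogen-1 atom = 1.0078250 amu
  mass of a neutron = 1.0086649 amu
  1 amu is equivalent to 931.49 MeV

³⁹K; 8.56 MeV/nucleon

²⁰⁶Pb: Σm = 82(1.0078250) + 124(1.0086649) = 207.7160976 amu; Δm = 1.7416276 amu; E_B = 1622.3 MeV; E_B/A = 7.875 MeV
³⁹K: Σm = 19(1.0078250) + 20(1.0086649) = 39.3219730 amu; Δm = 0.3582730 amu; E_B = 333.73 MeV; E_B/A = 8.557 MeV
³⁹K has the higher binding energy per nucleon, so it is the more tightly bound nucleus.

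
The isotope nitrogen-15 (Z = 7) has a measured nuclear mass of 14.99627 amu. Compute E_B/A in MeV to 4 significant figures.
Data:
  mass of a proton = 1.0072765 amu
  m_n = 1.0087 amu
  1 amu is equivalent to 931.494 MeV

7.717 MeV/nucleon

Z = 7, so N = A − Z = 15 − 7 = 8.
Mass of separated nucleons = 7(1.0072765) + 8(1.0087) = 7.0509355 + 8.0696 = 15.1205355 amu
The mass defect is 15.1205355 − 14.99627 = 0.1242655 amu.
Converting to energy: 0.1242655 amu × 931.494 MeV/amu = 115.753 MeV
BE/A = 115.753 MeV / 15 = 7.717 MeV/nucleon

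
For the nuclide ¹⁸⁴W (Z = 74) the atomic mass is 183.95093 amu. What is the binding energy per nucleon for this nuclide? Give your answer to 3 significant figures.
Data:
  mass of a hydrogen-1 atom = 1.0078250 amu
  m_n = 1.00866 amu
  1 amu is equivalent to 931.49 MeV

Total constituent mass: 74 × 1.0078250 + 110 × 1.00866 = 185.5316500 amu
Mass defect Δm = 185.5316500 − 183.95093 = 1.5807200 amu
Converting to energy: 1.5807200 amu × 931.49 MeV/amu = 1472.42 MeV
BE/A = 1472.42 MeV / 184 = 8.002 MeV/nucleon

8.00 MeV/nucleon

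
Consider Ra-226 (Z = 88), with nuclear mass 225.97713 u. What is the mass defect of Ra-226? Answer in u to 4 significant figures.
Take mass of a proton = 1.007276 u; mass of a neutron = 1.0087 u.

1.864 u

Z = 88, so N = A − Z = 226 − 88 = 138.
Σm = 88·m_p + 138·m_n = 88.640288 + 139.2006 = 227.840888 u
Mass defect Δm = 227.840888 − 225.97713 = 1.863758 u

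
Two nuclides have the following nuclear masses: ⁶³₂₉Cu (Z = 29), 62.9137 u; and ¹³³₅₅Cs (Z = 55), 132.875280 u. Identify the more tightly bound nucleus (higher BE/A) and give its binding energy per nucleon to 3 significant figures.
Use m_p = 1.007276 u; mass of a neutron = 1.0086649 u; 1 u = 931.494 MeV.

⁶³₂₉Cu; 8.75 MeV/nucleon

⁶³₂₉Cu: Σm = 29(1.007276) + 34(1.0086649) = 63.5056106 u; Δm = 0.5919106 u; E_B = 551.36 MeV; E_B/A = 8.752 MeV
¹³³₅₅Cs: Σm = 55(1.007276) + 78(1.0086649) = 134.0760422 u; Δm = 1.2007622 u; E_B = 1118.5 MeV; E_B/A = 8.410 MeV
⁶³₂₉Cu has the higher binding energy per nucleon, so it is the more tightly bound nucleus.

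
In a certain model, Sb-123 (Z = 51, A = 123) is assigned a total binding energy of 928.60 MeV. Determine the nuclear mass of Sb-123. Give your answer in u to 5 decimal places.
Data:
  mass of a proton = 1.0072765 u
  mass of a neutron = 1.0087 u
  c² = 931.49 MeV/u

Mass defect = 928.60 MeV / (931.49 MeV/u) = 0.9968974 u
Constituent mass = 51(1.0072765) + 72(1.0087) = 123.9975015 u
Nuclear mass = 123.9975015 − 0.9968974 = 123.0006041 u ≈ 123.00060 u (to 5 decimal places)

123.00060 u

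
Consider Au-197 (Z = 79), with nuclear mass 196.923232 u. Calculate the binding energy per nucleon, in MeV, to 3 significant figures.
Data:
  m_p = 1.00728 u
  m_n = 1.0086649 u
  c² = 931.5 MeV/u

7.92 MeV/nucleon

With 79 protons and 118 neutrons (A = 197):
Mass of separated nucleons = 79(1.00728) + 118(1.0086649) = 79.57512 + 119.0224582 = 198.5975782 u
Mass defect Δm = 198.5975782 − 196.923232 = 1.6743462 u
Converting to energy: 1.6743462 u × 931.5 MeV/u = 1559.65 MeV
BE/A = 1559.65 MeV / 197 = 7.917 MeV/nucleon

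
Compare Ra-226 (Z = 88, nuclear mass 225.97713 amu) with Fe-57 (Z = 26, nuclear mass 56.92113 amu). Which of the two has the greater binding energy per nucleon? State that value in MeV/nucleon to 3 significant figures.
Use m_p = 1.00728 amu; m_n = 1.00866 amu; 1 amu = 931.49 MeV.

Ra-226: Σm = 88(1.00728) + 138(1.00866) = 227.83572 amu; Δm = 1.85859 amu; E_B = 1731.26 MeV; E_B/A = 7.660 MeV
Fe-57: Σm = 26(1.00728) + 31(1.00866) = 57.45774 amu; Δm = 0.53661 amu; E_B = 499.85 MeV; E_B/A = 8.769 MeV
Fe-57 has the higher binding energy per nucleon, so it is the more tightly bound nucleus.

Fe-57; 8.77 MeV/nucleon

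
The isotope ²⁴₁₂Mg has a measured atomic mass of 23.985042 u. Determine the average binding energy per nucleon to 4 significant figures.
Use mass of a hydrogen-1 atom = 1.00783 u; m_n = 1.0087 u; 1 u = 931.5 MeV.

With 12 protons and 12 neutrons (A = 24):
Mass of separated nucleons = 12(1.00783) + 12(1.0087) = 12.09396 + 12.1044 = 24.19836 u
Mass defect Δm = 24.19836 − 23.985042 = 0.213318 u
Converting to energy: 0.213318 u × 931.5 MeV/u = 198.706 MeV
Dividing by A = 24 gives 8.279 MeV per nucleon.

8.279 MeV/nucleon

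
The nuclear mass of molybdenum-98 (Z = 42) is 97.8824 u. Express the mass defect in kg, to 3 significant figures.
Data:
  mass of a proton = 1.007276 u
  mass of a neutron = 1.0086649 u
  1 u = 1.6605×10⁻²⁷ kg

Σm = 42·m_p + 56·m_n = 42.305592 + 56.4852344 = 98.7908264 u
Δm = 98.7908264 − 97.8824 = 0.9084264 u
In SI units: 0.9084264 u × 1.6605×10⁻²⁷ kg/u = 1.5084e-27 kg

1.51e-27 kg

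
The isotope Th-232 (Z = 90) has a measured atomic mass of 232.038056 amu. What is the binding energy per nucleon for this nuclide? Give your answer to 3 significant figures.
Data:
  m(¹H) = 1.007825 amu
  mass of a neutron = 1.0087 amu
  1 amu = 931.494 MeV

The nucleus contains 90 protons and 232 − 90 = 142 neutrons.
Σm = 90·m(¹H) + 142·m_n = 90.704250 + 143.2354 = 233.939650 amu
Mass defect Δm = 233.939650 − 232.038056 = 1.901594 amu
Converting to energy: 1.901594 amu × 931.494 MeV/amu = 1771.32 MeV
Dividing by A = 232 gives 7.635 MeV per nucleon.

7.64 MeV/nucleon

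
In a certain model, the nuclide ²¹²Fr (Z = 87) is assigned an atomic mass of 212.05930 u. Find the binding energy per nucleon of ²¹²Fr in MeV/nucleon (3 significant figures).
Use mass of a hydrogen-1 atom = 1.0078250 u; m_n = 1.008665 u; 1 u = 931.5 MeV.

7.49 MeV/nucleon

Z = 87, so N = A − Z = 212 − 87 = 125.
Σm = 87·m(¹H) + 125·m_n = 87.6807750 + 126.083125 = 213.7639000 u
Δm = 213.7639000 − 212.05930 = 1.7046000 u
Binding energy = Δm·c² = 1.7046000 × 931.5 MeV/u = 1587.83 MeV
Dividing by A = 212 gives 7.490 MeV per nucleon.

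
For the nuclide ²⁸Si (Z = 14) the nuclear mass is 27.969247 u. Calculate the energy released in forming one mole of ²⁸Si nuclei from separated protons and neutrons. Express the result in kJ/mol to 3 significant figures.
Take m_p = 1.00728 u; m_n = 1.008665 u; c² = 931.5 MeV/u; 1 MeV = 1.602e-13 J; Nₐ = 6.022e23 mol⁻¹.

Mass of separated nucleons = 14(1.00728) + 14(1.008665) = 14.10192 + 14.121310 = 28.223230 u
Δm = 28.223230 − 27.969247 = 0.253983 u
E_B = 0.253983 × 931.5 = 236.585 MeV
Per nucleus in joules: 236.585 MeV × 1.602e-13 J/MeV = 3.7901e-11 J
Per mole: 3.7901e-11 J × 6.022e23 mol⁻¹ = 2.2824e+13 J/mol

2.28e+10 kJ/mol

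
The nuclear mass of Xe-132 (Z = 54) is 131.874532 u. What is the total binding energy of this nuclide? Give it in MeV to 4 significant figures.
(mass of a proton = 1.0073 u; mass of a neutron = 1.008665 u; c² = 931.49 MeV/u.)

1114 MeV

With 54 protons and 78 neutrons (A = 132):
Mass of separated nucleons = 54(1.0073) + 78(1.008665) = 54.3942 + 78.675870 = 133.070070 u
Mass defect Δm = 133.070070 − 131.874532 = 1.195538 u
Binding energy = Δm·c² = 1.195538 × 931.49 MeV/u = 1113.63 MeV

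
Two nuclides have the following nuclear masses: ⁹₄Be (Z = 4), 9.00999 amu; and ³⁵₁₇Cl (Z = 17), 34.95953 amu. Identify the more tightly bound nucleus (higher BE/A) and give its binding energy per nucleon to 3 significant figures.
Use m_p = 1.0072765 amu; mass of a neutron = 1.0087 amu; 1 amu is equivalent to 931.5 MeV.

⁹₄Be: Σm = 4(1.0072765) + 5(1.0087) = 9.0726060 amu; Δm = 0.0626160 amu; E_B = 58.327 MeV; E_B/A = 6.481 MeV
³⁵₁₇Cl: Σm = 17(1.0072765) + 18(1.0087) = 35.2803005 amu; Δm = 0.3207705 amu; E_B = 298.80 MeV; E_B/A = 8.537 MeV
³⁵₁₇Cl has the higher binding energy per nucleon, so it is the more tightly bound nucleus.

³⁵₁₇Cl; 8.54 MeV/nucleon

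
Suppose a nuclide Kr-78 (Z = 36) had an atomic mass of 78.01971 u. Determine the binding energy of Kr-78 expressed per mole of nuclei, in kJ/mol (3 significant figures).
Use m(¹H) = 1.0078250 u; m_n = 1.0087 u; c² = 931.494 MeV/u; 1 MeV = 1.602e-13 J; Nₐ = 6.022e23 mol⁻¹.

5.64e+10 kJ/mol

With 36 protons and 42 neutrons (A = 78):
Mass of separated nucleons = 36(1.0078250) + 42(1.0087) = 36.2817000 + 42.3654 = 78.6471000 u
Mass defect Δm = 78.6471000 − 78.01971 = 0.6273900 u
E_B = 0.6273900 × 931.494 = 584.410 MeV
Per nucleus in joules: 584.410 MeV × 1.602e-13 J/MeV = 9.3622e-11 J
Per mole: 9.3622e-11 J × 6.022e23 mol⁻¹ = 5.6379e+13 J/mol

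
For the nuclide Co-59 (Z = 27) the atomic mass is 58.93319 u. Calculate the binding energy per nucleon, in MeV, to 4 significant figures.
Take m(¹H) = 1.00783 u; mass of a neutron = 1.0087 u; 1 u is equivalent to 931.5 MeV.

8.788 MeV/nucleon

The nucleus contains 27 protons and 59 − 27 = 32 neutrons.
Σm = 27·m(¹H) + 32·m_n = 27.21141 + 32.2784 = 59.48981 u
Mass defect Δm = 59.48981 − 58.93319 = 0.55662 u
E_B = 0.55662 × 931.5 = 518.492 MeV
Per nucleon: 518.492 / 59 = 8.788 MeV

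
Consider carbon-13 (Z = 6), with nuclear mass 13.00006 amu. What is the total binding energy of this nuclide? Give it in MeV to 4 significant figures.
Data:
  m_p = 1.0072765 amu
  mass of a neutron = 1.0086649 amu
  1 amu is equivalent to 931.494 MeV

With 6 protons and 7 neutrons (A = 13):
Mass of separated nucleons = 6(1.0072765) + 7(1.0086649) = 6.0436590 + 7.0606543 = 13.1043133 amu
The mass defect is 13.1043133 − 13.00006 = 0.1042533 amu.
Binding energy = Δm·c² = 0.1042533 × 931.494 MeV/amu = 97.1113 MeV

97.11 MeV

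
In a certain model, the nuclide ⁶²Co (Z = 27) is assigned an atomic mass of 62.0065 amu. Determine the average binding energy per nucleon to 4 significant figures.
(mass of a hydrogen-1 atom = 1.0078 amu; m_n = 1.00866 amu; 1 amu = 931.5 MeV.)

Total constituent mass: 27 × 1.0078 + 35 × 1.00866 = 62.51370 amu
Δm = 62.51370 − 62.0065 = 0.50720 amu
Converting to energy: 0.50720 amu × 931.5 MeV/amu = 472.457 MeV
Per nucleon: 472.457 / 62 = 7.620 MeV

7.620 MeV/nucleon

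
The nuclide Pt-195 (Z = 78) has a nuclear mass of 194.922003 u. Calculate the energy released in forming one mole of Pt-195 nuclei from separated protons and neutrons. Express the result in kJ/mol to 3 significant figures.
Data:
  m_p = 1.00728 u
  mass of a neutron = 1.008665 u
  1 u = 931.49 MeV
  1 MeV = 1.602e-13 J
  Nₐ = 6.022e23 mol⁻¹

1.49e+11 kJ/mol

With 78 protons and 117 neutrons (A = 195):
Mass of separated nucleons = 78(1.00728) + 117(1.008665) = 78.56784 + 118.013805 = 196.581645 u
Mass defect Δm = 196.581645 − 194.922003 = 1.659642 u
Binding energy = Δm·c² = 1.659642 × 931.49 MeV/u = 1545.94 MeV
Per nucleus in joules: 1545.94 MeV × 1.602e-13 J/MeV = 2.4766e-10 J
Per mole: 2.4766e-10 J × 6.022e23 mol⁻¹ = 1.4914e+14 J/mol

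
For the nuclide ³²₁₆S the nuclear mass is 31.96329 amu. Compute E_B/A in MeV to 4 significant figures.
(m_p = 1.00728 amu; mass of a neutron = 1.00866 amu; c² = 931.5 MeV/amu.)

Σm = 16·m_p + 16·m_n = 16.11648 + 16.13856 = 32.25504 amu
The mass defect is 32.25504 − 31.96329 = 0.29175 amu.
Binding energy = Δm·c² = 0.29175 × 931.5 MeV/amu = 271.765 MeV
Dividing by A = 32 gives 8.493 MeV per nucleon.

8.493 MeV/nucleon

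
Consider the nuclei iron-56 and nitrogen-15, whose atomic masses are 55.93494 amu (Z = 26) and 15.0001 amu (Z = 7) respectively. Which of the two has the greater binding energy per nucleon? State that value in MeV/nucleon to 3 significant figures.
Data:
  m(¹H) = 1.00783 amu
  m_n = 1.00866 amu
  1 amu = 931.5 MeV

iron-56; 8.79 MeV/nucleon

iron-56: Σm = 26(1.00783) + 30(1.00866) = 56.46338 amu; Δm = 0.52844 amu; E_B = 492.24 MeV; E_B/A = 8.790 MeV
nitrogen-15: Σm = 7(1.00783) + 8(1.00866) = 15.12409 amu; Δm = 0.12399 amu; E_B = 115.50 MeV; E_B/A = 7.700 MeV
iron-56 has the higher binding energy per nucleon, so it is the more tightly bound nucleus.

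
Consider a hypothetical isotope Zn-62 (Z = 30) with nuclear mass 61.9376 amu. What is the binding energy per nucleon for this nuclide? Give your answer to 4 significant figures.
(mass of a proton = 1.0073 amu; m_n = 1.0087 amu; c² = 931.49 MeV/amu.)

The nucleus contains 30 protons and 62 − 30 = 32 neutrons.
Σm = 30·m_p + 32·m_n = 30.2190 + 32.2784 = 62.4974 amu
Mass defect Δm = 62.4974 − 61.9376 = 0.5598 amu
Binding energy = Δm·c² = 0.5598 × 931.49 MeV/amu = 521.448 MeV
Dividing by A = 62 gives 8.410 MeV per nucleon.

8.410 MeV/nucleon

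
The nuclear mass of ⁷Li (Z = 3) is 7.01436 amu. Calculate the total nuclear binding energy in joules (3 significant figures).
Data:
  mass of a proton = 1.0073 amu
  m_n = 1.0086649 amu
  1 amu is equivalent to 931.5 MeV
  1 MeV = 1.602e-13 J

With 3 protons and 4 neutrons (A = 7):
Σm = 3·m_p + 4·m_n = 3.0219 + 4.0346596 = 7.0565596 amu
Δm = 7.0565596 − 7.01436 = 0.0421996 amu
Binding energy = Δm·c² = 0.0421996 × 931.5 MeV/amu = 39.3089 MeV
In joules: 39.3089 MeV × 1.602e-13 J/MeV = 6.2973e-12 J

6.30e-12 J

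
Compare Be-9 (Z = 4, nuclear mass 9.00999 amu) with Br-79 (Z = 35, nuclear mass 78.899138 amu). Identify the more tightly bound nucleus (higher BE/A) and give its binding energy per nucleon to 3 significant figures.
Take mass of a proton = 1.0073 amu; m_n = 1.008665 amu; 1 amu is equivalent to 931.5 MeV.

Br-79; 8.70 MeV/nucleon

Be-9: Σm = 4(1.0073) + 5(1.008665) = 9.072525 amu; Δm = 0.062535 amu; E_B = 58.251 MeV; E_B/A = 6.472 MeV
Br-79: Σm = 35(1.0073) + 44(1.008665) = 79.636760 amu; Δm = 0.737622 amu; E_B = 687.09 MeV; E_B/A = 8.697 MeV
Br-79 has the higher binding energy per nucleon, so it is the more tightly bound nucleus.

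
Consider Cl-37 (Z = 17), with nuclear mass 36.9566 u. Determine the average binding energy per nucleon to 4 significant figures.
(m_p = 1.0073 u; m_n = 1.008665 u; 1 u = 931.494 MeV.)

8.580 MeV/nucleon

With 17 protons and 20 neutrons (A = 37):
Mass of separated nucleons = 17(1.0073) + 20(1.008665) = 17.1241 + 20.173300 = 37.297400 u
Δm = 37.297400 − 36.9566 = 0.340800 u
Converting to energy: 0.340800 u × 931.494 MeV/u = 317.453 MeV
BE/A = 317.453 MeV / 37 = 8.580 MeV/nucleon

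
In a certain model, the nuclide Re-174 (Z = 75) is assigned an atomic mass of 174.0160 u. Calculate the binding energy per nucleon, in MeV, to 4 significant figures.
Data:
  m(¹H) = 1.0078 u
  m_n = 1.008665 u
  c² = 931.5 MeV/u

7.638 MeV/nucleon

Z = 75, so N = A − Z = 174 − 75 = 99.
Total constituent mass: 75 × 1.0078 + 99 × 1.008665 = 175.442835 u
Mass defect Δm = 175.442835 − 174.0160 = 1.426835 u
Binding energy = Δm·c² = 1.426835 × 931.5 MeV/u = 1329.097 MeV
Dividing by A = 174 gives 7.638 MeV per nucleon.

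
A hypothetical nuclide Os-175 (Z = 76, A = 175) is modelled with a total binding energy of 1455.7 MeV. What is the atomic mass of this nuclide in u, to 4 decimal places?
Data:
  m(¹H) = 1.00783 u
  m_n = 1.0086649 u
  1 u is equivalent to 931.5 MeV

174.8902 u

Mass defect = 1455.7 MeV / (931.5 MeV/u) = 1.562748 u
Constituent mass = 76(1.00783) + 99(1.0086649) = 176.4529051 u
Atomic mass = 176.4529051 − 1.562748 = 174.8901571 u ≈ 174.8902 u (to 4 decimal places)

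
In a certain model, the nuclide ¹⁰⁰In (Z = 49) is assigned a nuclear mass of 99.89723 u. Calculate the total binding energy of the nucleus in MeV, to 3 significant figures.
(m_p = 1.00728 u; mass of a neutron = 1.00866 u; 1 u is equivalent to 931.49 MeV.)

839 MeV

Total constituent mass: 49 × 1.00728 + 51 × 1.00866 = 100.79838 u
Δm = 100.79838 − 99.89723 = 0.90115 u
Converting to energy: 0.90115 u × 931.49 MeV/u = 839.412 MeV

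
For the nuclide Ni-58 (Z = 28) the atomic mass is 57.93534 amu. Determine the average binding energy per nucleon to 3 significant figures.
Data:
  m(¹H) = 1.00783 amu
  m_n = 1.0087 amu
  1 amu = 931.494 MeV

8.75 MeV/nucleon

With 28 protons and 30 neutrons (A = 58):
Total constituent mass: 28 × 1.00783 + 30 × 1.0087 = 58.48024 amu
Δm = 58.48024 − 57.93534 = 0.54490 amu
Binding energy = Δm·c² = 0.54490 × 931.494 MeV/amu = 507.571 MeV
Per nucleon: 507.571 / 58 = 8.751 MeV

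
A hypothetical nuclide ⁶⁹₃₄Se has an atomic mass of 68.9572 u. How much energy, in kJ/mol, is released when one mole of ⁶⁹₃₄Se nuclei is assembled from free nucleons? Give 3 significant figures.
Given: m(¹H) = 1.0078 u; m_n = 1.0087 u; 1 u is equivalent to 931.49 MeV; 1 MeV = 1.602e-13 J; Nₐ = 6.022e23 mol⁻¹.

Z = 34, so N = A − Z = 69 − 34 = 35.
Total constituent mass: 34 × 1.0078 + 35 × 1.0087 = 69.5697 u
Δm = 69.5697 − 68.9572 = 0.6125 u
E_B = 0.6125 × 931.49 = 570.538 MeV
Per nucleus in joules: 570.538 MeV × 1.602e-13 J/MeV = 9.1400e-11 J
Per mole: 9.1400e-11 J × 6.022e23 mol⁻¹ = 5.5041e+13 J/mol

5.50e+10 kJ/mol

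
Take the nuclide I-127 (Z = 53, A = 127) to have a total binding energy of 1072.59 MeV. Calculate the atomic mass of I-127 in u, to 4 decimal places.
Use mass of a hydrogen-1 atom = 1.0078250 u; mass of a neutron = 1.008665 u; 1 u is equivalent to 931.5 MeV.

126.9045 u

Mass defect = 1072.59 MeV / (931.5 MeV/u) = 1.151465 u
Constituent mass = 53(1.0078250) + 74(1.008665) = 128.0559350 u
Atomic mass = 128.0559350 − 1.151465 = 126.9044700 u ≈ 126.9045 u (to 4 decimal places)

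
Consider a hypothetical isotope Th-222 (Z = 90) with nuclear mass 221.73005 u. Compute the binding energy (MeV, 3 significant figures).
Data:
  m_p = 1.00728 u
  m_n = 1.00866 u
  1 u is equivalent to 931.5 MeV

1930 MeV

Z = 90, so N = A − Z = 222 − 90 = 132.
Total constituent mass: 90 × 1.00728 + 132 × 1.00866 = 223.79832 u
The mass defect is 223.79832 − 221.73005 = 2.06827 u.
E_B = 2.06827 × 931.5 = 1926.59 MeV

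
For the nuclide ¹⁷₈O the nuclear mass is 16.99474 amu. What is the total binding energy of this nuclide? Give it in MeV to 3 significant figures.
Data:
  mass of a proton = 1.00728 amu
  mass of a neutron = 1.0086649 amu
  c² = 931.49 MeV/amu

132 MeV

The nucleus contains 8 protons and 17 − 8 = 9 neutrons.
Σm = 8·m_p + 9·m_n = 8.05824 + 9.0779841 = 17.1362241 amu
The mass defect is 17.1362241 − 16.99474 = 0.1414841 amu.
Binding energy = Δm·c² = 0.1414841 × 931.49 MeV/amu = 131.791 MeV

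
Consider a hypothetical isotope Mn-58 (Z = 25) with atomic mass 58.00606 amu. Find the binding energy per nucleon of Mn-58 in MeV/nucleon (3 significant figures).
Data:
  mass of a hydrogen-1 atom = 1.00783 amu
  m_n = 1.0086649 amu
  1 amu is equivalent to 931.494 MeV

The nucleus contains 25 protons and 58 − 25 = 33 neutrons.
Total constituent mass: 25 × 1.00783 + 33 × 1.0086649 = 58.4816917 amu
Mass defect Δm = 58.4816917 − 58.00606 = 0.4756317 amu
E_B = 0.4756317 × 931.494 = 443.048 MeV
BE/A = 443.048 MeV / 58 = 7.639 MeV/nucleon

7.64 MeV/nucleon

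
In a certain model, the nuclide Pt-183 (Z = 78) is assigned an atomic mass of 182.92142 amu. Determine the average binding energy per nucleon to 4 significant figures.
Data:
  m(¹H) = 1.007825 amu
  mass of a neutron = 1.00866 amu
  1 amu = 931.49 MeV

Σm = 78·m(¹H) + 105·m_n = 78.610350 + 105.90930 = 184.519650 amu
Mass defect Δm = 184.519650 − 182.92142 = 1.598230 amu
E_B = 1.598230 × 931.49 = 1488.74 MeV
Dividing by A = 183 gives 8.135 MeV per nucleon.

8.135 MeV/nucleon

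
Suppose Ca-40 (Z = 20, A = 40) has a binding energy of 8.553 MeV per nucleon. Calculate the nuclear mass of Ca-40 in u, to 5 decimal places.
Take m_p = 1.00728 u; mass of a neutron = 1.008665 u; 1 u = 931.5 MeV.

Total binding energy = 40 × 8.553 = 342.120 MeV
Mass defect = 342.120 MeV / (931.5 MeV/u) = 0.3672786 u
Constituent mass = 20(1.00728) + 20(1.008665) = 40.318900 u
Nuclear mass = 40.318900 − 0.3672786 = 39.9516214 u ≈ 39.95162 u (to 5 decimal places)

39.95162 u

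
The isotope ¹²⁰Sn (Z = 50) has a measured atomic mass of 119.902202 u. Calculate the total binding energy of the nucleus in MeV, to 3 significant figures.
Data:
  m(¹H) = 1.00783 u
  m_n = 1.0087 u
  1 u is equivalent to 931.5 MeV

Total constituent mass: 50 × 1.00783 + 70 × 1.0087 = 121.00050 u
Mass defect Δm = 121.00050 − 119.902202 = 1.098298 u
E_B = 1.098298 × 931.5 = 1023.06 MeV

1020 MeV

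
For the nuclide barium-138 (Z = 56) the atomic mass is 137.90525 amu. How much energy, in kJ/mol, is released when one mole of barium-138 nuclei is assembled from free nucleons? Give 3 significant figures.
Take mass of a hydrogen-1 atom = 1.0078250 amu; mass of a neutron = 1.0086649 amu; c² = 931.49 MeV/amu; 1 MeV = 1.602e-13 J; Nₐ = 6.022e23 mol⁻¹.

1.12e+11 kJ/mol

Mass of separated nucleons = 56(1.0078250) + 82(1.0086649) = 56.4382000 + 82.7105218 = 139.1487218 amu
The mass defect is 139.1487218 − 137.90525 = 1.2434718 amu.
E_B = 1.2434718 × 931.49 = 1158.28 MeV
Per nucleus in joules: 1158.28 MeV × 1.602e-13 J/MeV = 1.8556e-10 J
Per mole: 1.8556e-10 J × 6.022e23 mol⁻¹ = 1.1174e+14 J/mol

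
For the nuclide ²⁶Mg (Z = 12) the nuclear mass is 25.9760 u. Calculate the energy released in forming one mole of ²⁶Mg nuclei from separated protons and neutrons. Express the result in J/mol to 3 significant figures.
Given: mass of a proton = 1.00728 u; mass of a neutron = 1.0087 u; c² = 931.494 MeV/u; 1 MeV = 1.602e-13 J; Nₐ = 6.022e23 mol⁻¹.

2.10e+13 J/mol

Total constituent mass: 12 × 1.00728 + 14 × 1.0087 = 26.20916 u
The mass defect is 26.20916 − 25.9760 = 0.23316 u.
Converting to energy: 0.23316 u × 931.494 MeV/u = 217.187 MeV
Per nucleus in joules: 217.187 MeV × 1.602e-13 J/MeV = 3.4793e-11 J
Per mole: 3.4793e-11 J × 6.022e23 mol⁻¹ = 2.0952e+13 J/mol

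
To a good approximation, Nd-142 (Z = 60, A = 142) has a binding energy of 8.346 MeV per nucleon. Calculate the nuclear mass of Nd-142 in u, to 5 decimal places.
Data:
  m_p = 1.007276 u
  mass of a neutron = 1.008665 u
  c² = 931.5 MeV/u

Total binding energy = 142 × 8.346 = 1185.132 MeV
Mass defect = 1185.132 MeV / (931.5 MeV/u) = 1.2722834 u
Constituent mass = 60(1.007276) + 82(1.008665) = 143.147090 u
Nuclear mass = 143.147090 − 1.2722834 = 141.8748066 u ≈ 141.87481 u (to 5 decimal places)

141.87481 u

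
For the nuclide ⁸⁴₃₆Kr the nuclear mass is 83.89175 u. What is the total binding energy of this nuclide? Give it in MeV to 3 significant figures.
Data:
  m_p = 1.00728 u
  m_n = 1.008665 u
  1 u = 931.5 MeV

732 MeV

Mass of separated nucleons = 36(1.00728) + 48(1.008665) = 36.26208 + 48.415920 = 84.678000 u
The mass defect is 84.678000 − 83.89175 = 0.786250 u.
E_B = 0.786250 × 931.5 = 732.392 MeV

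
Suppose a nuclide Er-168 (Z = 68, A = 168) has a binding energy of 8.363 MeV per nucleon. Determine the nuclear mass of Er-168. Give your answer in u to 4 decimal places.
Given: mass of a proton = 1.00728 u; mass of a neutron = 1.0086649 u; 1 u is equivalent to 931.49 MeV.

167.8532 u

Total binding energy = 168 × 8.363 = 1404.984 MeV
Mass defect = 1404.984 MeV / (931.49 MeV/u) = 1.508319 u
Constituent mass = 68(1.00728) + 100(1.0086649) = 169.3615300 u
Nuclear mass = 169.3615300 − 1.508319 = 167.8532110 u ≈ 167.8532 u (to 4 decimal places)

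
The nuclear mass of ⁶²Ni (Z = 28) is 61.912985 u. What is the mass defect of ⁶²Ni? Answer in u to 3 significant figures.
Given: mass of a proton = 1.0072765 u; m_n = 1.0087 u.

Z = 28, so N = A − Z = 62 − 28 = 34.
Σm = 28·m_p + 34·m_n = 28.2037420 + 34.2958 = 62.4995420 u
Mass defect Δm = 62.4995420 − 61.912985 = 0.5865570 u

0.587 u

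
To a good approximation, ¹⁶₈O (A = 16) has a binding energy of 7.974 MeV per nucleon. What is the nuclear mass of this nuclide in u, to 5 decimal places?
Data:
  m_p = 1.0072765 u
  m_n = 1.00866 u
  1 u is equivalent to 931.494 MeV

Total binding energy = 16 × 7.974 = 127.584 MeV
Mass defect = 127.584 MeV / (931.494 MeV/u) = 0.1369671 u
Constituent mass = 8(1.0072765) + 8(1.00866) = 16.1274920 u
Nuclear mass = 16.1274920 − 0.1369671 = 15.9905249 u ≈ 15.99052 u (to 5 decimal places)

15.99052 u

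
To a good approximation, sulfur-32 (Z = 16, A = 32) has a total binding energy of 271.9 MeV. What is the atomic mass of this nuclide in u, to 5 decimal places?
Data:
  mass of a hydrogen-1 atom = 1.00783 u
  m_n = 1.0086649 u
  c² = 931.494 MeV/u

31.97202 u

Mass defect = 271.9 MeV / (931.494 MeV/u) = 0.2918967 u
Constituent mass = 16(1.00783) + 16(1.0086649) = 32.2639184 u
Atomic mass = 32.2639184 − 0.2918967 = 31.9720217 u ≈ 31.97202 u (to 5 decimal places)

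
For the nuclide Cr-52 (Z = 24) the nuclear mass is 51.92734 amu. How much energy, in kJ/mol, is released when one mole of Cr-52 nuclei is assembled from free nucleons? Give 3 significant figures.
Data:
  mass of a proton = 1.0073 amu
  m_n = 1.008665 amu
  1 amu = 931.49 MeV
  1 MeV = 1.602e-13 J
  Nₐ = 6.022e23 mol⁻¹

4.41e+10 kJ/mol

With 24 protons and 28 neutrons (A = 52):
Σm = 24·m_p + 28·m_n = 24.1752 + 28.242620 = 52.417820 amu
The mass defect is 52.417820 − 51.92734 = 0.490480 amu.
E_B = 0.490480 × 931.49 = 456.877 MeV
Per nucleus in joules: 456.877 MeV × 1.602e-13 J/MeV = 7.3192e-11 J
Per mole: 7.3192e-11 J × 6.022e23 mol⁻¹ = 4.4076e+13 J/mol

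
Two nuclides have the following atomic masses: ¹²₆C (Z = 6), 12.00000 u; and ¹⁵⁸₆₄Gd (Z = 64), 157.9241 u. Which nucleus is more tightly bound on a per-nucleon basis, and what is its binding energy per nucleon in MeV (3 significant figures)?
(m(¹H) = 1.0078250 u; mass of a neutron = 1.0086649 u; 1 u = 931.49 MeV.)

¹²₆C: Σm = 6(1.0078250) + 6(1.0086649) = 12.0989394 u; Δm = 0.0989394 u; E_B = 92.161 MeV; E_B/A = 7.680 MeV
¹⁵⁸₆₄Gd: Σm = 64(1.0078250) + 94(1.0086649) = 159.3153006 u; Δm = 1.3912006 u; E_B = 1295.9 MeV; E_B/A = 8.202 MeV
¹⁵⁸₆₄Gd has the higher binding energy per nucleon, so it is the more tightly bound nucleus.

¹⁵⁸₆₄Gd; 8.20 MeV/nucleon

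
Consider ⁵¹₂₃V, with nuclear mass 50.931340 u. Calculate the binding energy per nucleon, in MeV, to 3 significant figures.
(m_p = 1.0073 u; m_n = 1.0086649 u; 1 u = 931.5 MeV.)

With 23 protons and 28 neutrons (A = 51):
Σm = 23·m_p + 28·m_n = 23.1679 + 28.2426172 = 51.4105172 u
Mass defect Δm = 51.4105172 − 50.931340 = 0.4791772 u
E_B = 0.4791772 × 931.5 = 446.354 MeV
Per nucleon: 446.354 / 51 = 8.752 MeV

8.75 MeV/nucleon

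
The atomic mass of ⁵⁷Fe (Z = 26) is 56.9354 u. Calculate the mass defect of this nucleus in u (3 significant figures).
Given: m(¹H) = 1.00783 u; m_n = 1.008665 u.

0.537 u

Mass of separated nucleons = 26(1.00783) + 31(1.008665) = 26.20358 + 31.268615 = 57.472195 u
Δm = 57.472195 − 56.9354 = 0.536795 u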